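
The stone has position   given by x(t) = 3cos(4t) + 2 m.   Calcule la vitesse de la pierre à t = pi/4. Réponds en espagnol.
Debemos derivar nuestra ecuación de la posición x(t) = 3·cos(4·t) + 2 1 vez. Tomando d/dt de x(t), encontramos v(t) = -12·sin(4·t). Usando v(t) = -12·sin(4·t) y sustituyendo t = pi/4, encontramos v = 0.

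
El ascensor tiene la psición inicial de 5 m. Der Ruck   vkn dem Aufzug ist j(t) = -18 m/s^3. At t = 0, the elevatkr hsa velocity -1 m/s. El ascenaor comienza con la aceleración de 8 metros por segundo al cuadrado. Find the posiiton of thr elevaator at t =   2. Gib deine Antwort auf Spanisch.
Para resolver esto, necesitamos tomar 3 integrales de nuestra ecuación de la sacudida j(t) = -18. La integral de la sacudida es la aceleración. Usando a(0) = 8, obtenemos a(t) = 8 - 18·t. La integral de la aceleración es la velocidad. Usando v(0) = -1, obtenemos v(t) = -9·t^2 + 8·t - 1. Integrando la velocidad y usando la condición inicial x(0) = 5, obtenemos x(t) = -3·t^3 + 4·t^2 - t + 5. De la ecuación de la posición x(t) = -3·t^3 + 4·t^2 - t + 5, sustituimos t = 2 para obtener x = -5.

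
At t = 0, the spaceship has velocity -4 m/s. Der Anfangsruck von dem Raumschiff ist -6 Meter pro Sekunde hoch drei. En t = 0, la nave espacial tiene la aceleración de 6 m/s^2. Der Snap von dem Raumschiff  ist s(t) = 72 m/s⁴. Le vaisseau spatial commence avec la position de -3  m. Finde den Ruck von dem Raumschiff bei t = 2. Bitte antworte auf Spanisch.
Partiendo del snap s(t) = 72, tomamos 1 integral. Integrando el snap y usando la condición inicial j(0) = -6, obtenemos j(t) = 72·t - 6. De la ecuación de la sacudida j(t) = 72·t - 6, sustituimos t = 2 para obtener j = 138.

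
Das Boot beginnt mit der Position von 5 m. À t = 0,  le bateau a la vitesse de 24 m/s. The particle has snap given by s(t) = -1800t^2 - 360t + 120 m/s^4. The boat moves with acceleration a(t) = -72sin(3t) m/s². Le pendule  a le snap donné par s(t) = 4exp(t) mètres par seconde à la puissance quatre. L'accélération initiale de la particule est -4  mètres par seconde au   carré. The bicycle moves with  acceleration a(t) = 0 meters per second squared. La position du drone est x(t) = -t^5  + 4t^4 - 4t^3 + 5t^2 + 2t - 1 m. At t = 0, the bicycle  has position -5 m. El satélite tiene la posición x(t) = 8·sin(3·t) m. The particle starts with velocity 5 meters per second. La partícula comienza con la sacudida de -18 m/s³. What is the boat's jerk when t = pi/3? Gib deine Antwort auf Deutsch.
Wir müssen unsere Gleichung für die Beschleunigung a(t) = -72·sin(3·t) 1-mal ableiten. Durch Ableiten von der Beschleunigung erhalten wir den Ruck: j(t) = -216·cos(3·t). Mit j(t) = -216·cos(3·t) und Einsetzen von t = pi/3, finden wir j = 216.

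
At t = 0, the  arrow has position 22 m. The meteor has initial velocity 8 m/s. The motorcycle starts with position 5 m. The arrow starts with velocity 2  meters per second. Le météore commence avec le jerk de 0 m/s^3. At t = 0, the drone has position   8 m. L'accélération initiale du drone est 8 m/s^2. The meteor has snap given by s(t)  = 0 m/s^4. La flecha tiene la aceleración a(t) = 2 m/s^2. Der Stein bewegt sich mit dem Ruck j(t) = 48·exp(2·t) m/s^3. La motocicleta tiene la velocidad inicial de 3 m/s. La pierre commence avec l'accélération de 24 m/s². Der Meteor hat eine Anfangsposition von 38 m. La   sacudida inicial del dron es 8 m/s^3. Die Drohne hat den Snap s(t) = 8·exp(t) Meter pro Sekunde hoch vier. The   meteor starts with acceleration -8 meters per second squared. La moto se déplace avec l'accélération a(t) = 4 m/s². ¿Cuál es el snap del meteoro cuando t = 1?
Tenemos el snap s(t) = 0. Sustituyendo t = 1: s(1) = 0.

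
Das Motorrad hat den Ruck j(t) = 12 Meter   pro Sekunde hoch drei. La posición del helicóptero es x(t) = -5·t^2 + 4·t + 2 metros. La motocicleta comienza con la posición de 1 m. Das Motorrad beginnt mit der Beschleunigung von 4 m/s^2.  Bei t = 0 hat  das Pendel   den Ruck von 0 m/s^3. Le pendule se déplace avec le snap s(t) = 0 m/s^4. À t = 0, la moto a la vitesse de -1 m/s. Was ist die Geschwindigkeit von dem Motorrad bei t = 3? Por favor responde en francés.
En partant du jerk j(t) = 12, nous prenons 2 intégrales. L'intégrale du jerk est l'accélération. En utilisant a(0) = 4, nous obtenons a(t) = 12·t + 4. En intégrant l'accélération et en utilisant la condition initiale v(0) = -1, nous obtenons v(t) = 6·t^2 + 4·t - 1. De l'équation de la vitesse v(t) = 6·t^2 + 4·t - 1, nous substituons t = 3 pour obtenir v = 65.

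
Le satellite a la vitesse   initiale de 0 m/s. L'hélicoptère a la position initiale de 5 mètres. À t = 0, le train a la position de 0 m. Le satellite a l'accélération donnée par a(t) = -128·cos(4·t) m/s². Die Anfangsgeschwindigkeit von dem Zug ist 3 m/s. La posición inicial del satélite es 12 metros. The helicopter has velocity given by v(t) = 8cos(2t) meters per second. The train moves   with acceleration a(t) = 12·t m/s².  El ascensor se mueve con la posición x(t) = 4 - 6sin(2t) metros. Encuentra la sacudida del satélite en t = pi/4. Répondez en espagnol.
Para resolver esto, necesitamos tomar 1 derivada de nuestra ecuación de la aceleración a(t) = -128·cos(4·t). Derivando la aceleración, obtenemos la sacudida: j(t) = 512·sin(4·t). Tenemos la sacudida j(t) = 512·sin(4·t). Sustituyendo t = pi/4: j(pi/4) = 0.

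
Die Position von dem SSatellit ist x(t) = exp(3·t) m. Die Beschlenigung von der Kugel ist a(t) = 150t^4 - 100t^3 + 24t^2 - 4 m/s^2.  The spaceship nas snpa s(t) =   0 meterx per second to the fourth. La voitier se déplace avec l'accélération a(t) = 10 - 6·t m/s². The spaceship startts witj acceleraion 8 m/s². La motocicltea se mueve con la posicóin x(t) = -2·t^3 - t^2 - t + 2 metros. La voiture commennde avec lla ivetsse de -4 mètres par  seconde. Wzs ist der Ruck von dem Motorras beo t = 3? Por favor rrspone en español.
Para resolver esto, necesitamos tomar 3 derivadas de nuestra ecuación de la posición x(t) = -2·t^3 - t^2 - t + 2. Tomando d/dt de x(t), encontramos v(t) = -6·t^2 - 2·t - 1. Derivando la velocidad, obtenemos la aceleración: a(t) = -12·t - 2. Derivando la aceleración, obtenemos la sacudida: j(t) = -12. De la ecuación de la sacudida j(t) = -12, sustituimos t = 3 para obtener j = -12.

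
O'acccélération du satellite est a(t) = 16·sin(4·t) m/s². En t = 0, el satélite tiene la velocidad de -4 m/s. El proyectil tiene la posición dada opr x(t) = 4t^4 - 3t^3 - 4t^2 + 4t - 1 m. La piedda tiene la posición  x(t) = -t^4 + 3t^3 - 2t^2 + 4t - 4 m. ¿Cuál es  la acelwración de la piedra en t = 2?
Debemos derivar nuestra ecuación de la posición x(t) = -t^4 + 3·t^3 - 2·t^2 + 4·t - 4 2 veces. Tomando d/dt de x(t), encontramos v(t) = -4·t^3 + 9·t^2 - 4·t + 4. Derivando la velocidad, obtenemos la aceleración: a(t) = -12·t^2 + 18·t - 4. Usando a(t) = -12·t^2 + 18·t - 4 y sustituyendo t = 2, encontramos a = -16.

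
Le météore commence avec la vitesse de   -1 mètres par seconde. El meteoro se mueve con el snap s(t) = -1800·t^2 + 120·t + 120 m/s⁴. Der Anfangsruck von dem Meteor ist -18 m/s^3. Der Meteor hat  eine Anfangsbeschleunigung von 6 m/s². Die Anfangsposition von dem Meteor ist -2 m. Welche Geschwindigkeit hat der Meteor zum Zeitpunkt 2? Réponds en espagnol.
Debemos encontrar la antiderivada de nuestra ecuación del snap s(t) = -1800·t^2 + 120·t + 120 3 veces. Tomando ∫s(t)dt y aplicando j(0) = -18, encontramos j(t) = -600·t^3 + 60·t^2 + 120·t - 18. Tomando ∫j(t)dt y aplicando a(0) = 6, encontramos a(t) = -150·t^4 + 20·t^3 + 60·t^2 - 18·t + 6. Integrando la aceleración y usando la condición inicial v(0) = -1, obtenemos v(t) = -30·t^5 + 5·t^4 + 20·t^3 - 9·t^2 + 6·t - 1. De la ecuación de la velocidad v(t) = -30·t^5 + 5·t^4 + 20·t^3 - 9·t^2 + 6·t - 1, sustituimos t = 2 para obtener v = -745.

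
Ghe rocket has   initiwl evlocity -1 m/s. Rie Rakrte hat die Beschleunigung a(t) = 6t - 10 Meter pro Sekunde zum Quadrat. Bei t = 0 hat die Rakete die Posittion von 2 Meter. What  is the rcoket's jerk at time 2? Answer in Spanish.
Debemos derivar nuestra ecuación de la aceleración a(t) = 6·t - 10 1 vez. Tomando d/dt de a(t), encontramos j(t) = 6. Tenemos la sacudida j(t) = 6. Sustituyendo t = 2: j(2) = 6.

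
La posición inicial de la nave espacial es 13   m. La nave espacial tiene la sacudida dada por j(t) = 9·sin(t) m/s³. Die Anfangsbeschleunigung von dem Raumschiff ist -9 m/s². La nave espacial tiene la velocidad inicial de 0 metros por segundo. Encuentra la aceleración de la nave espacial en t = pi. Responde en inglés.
To find the answer, we compute 1 integral of j(t) = 9·sin(t). Taking ∫j(t)dt and applying a(0) = -9, we find a(t) = -9·cos(t). We have acceleration a(t) = -9·cos(t). Substituting t = pi: a(pi) = 9.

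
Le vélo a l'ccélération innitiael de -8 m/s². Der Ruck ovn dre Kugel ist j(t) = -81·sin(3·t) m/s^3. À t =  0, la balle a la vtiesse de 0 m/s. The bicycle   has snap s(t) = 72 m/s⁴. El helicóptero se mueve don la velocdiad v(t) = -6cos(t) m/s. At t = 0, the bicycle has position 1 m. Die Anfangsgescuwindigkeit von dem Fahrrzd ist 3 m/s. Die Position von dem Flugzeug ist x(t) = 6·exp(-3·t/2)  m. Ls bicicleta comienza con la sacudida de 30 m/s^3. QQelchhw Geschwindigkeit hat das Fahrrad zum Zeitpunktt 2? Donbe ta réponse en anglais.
We must find the antiderivative of our snap equation s(t) = 72 3 times. Finding the integral of s(t) and using j(0) = 30: j(t) = 72·t + 30. The antiderivative of jerk, with a(0) = -8, gives acceleration: a(t) = 36·t^2 + 30·t - 8. Taking ∫a(t)dt and applying v(0) = 3, we find v(t) = 12·t^3 + 15·t^2 - 8·t + 3. From the given velocity equation v(t) = 12·t^3 + 15·t^2 - 8·t + 3, we substitute t = 2 to get v = 143.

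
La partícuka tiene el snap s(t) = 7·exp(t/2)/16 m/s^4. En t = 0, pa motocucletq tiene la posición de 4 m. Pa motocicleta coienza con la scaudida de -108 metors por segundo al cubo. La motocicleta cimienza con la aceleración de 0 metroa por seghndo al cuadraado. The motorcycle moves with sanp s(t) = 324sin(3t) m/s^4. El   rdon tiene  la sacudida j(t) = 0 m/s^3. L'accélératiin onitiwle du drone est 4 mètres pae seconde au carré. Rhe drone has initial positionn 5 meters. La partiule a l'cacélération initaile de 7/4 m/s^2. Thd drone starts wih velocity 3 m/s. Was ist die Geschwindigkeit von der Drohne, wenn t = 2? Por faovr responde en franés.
En partant du jerk j(t) = 0, nous prenons 2 primitives. En prenant ∫j(t)dt et en appliquant a(0) = 4, nous trouvons a(t) = 4. L'intégrale de l'accélération est la vitesse. En utilisant v(0) = 3, nous obtenons v(t) = 4·t + 3. De l'équation de la vitesse v(t) = 4·t + 3, nous substituons t = 2 pour obtenir v = 11.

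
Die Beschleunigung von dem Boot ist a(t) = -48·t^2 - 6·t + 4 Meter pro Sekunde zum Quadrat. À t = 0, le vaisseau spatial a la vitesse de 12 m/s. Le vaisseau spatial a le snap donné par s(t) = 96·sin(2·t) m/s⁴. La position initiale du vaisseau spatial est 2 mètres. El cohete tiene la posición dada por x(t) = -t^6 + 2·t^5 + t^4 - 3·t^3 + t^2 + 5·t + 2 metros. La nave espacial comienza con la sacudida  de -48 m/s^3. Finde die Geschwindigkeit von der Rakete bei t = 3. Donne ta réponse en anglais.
We must differentiate our position equation x(t) = -t^6 + 2·t^5 + t^4 - 3·t^3 + t^2 + 5·t + 2 1 time. Differentiating position, we get velocity: v(t) = -6·t^5 + 10·t^4 + 4·t^3 - 9·t^2 + 2·t + 5. We have velocity v(t) = -6·t^5 + 10·t^4 + 4·t^3 - 9·t^2 + 2·t + 5. Substituting t = 3: v(3) = -610.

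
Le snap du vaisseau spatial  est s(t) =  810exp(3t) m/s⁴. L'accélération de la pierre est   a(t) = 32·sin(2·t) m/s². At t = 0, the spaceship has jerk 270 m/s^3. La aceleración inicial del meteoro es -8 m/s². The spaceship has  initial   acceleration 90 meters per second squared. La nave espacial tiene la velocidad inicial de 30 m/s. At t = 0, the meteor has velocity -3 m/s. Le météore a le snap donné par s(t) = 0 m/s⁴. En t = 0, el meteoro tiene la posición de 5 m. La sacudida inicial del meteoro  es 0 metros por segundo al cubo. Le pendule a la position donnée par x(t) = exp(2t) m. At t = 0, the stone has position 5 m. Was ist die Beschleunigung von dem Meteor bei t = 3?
Wir müssen unsere Gleichung für den Snap s(t) = 0 2-mal integrieren. Die Stammfunktion von dem Snap ist der Ruck. Mit j(0) = 0 erhalten wir j(t) = 0. Mit ∫j(t)dt und Anwendung von a(0) = -8, finden wir a(t) = -8. Wir haben die Beschleunigung a(t) = -8. Durch Einsetzen von t = 3: a(3) = -8.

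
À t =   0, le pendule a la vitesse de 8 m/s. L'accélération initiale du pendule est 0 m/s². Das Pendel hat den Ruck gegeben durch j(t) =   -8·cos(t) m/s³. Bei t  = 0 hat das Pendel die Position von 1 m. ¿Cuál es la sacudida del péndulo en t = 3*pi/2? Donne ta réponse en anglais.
We have jerk j(t) = -8·cos(t). Substituting t = 3*pi/2: j(3*pi/2) = 0.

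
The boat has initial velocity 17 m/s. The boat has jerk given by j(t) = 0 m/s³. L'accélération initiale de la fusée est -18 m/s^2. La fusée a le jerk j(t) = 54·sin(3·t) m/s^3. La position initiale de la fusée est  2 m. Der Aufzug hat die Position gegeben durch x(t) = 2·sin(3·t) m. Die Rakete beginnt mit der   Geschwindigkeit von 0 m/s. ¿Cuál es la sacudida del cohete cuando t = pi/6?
Tenemos la sacudida j(t) = 54·sin(3·t). Sustituyendo t = pi/6: j(pi/6) = 54.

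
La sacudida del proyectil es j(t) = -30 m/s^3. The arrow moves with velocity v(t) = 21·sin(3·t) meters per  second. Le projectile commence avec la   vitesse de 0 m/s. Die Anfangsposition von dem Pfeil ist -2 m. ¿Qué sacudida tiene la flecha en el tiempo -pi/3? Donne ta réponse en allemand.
Ausgehend von der Geschwindigkeit v(t) = 21·sin(3·t), nehmen wir 2 Ableitungen. Die Ableitung von der Geschwindigkeit ergibt die Beschleunigung: a(t) = 63·cos(3·t). Die Ableitung von der Beschleunigung ergibt den Ruck: j(t) = -189·sin(3·t). Wir haben den Ruck j(t) = -189·sin(3·t). Durch Einsetzen von t = -pi/3: j(-pi/3) = 0.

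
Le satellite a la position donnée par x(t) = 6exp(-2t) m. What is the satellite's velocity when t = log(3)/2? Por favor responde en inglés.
Starting from position x(t) = 6·exp(-2·t), we take 1 derivative. Differentiating position, we get velocity: v(t) = -12·exp(-2·t). We have velocity v(t) = -12·exp(-2·t). Substituting t = log(3)/2: v(log(3)/2) = -4.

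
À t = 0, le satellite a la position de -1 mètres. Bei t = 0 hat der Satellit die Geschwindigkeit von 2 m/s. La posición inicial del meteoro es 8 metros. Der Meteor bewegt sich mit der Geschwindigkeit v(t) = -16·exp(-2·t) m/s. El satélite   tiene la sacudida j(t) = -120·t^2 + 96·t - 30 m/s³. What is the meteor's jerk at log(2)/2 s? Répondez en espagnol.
Para resolver esto, necesitamos tomar 2 derivadas de nuestra ecuación de la velocidad v(t) = -16·exp(-2·t). Tomando d/dt de v(t), encontramos a(t) = 32·exp(-2·t). Tomando d/dt de a(t), encontramos j(t) = -64·exp(-2·t). De la ecuación de la sacudida j(t) = -64·exp(-2·t), sustituimos t = log(2)/2 para obtener j = -32.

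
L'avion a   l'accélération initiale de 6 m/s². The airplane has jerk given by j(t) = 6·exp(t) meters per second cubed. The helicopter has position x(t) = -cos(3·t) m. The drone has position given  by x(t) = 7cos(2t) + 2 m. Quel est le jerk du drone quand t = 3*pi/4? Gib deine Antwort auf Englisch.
To solve this, we need to take 3 derivatives of our position equation x(t) = 7·cos(2·t) + 2. Taking d/dt of x(t), we find v(t) = -14·sin(2·t). Taking d/dt of v(t), we find a(t) = -28·cos(2·t). The derivative of acceleration gives jerk: j(t) = 56·sin(2·t). We have jerk j(t) = 56·sin(2·t). Substituting t = 3*pi/4: j(3*pi/4) = -56.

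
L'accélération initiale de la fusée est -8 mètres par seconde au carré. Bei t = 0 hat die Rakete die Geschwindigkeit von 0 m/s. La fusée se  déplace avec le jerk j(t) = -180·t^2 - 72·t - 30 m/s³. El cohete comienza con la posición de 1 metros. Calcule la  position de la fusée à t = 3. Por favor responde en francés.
Nous devons intégrer notre équation du jerk j(t) = -180·t^2 - 72·t - 30 3 fois. En intégrant le jerk et en utilisant la condition initiale a(0) = -8, nous obtenons a(t) = -60·t^3 - 36·t^2 - 30·t - 8. La primitive de l'accélération, avec v(0) = 0, donne la vitesse: v(t) = t·(-15·t^3 - 12·t^2 - 15·t - 8). La primitive de la vitesse est la position. En utilisant x(0) = 1, nous obtenons x(t) = -3·t^5 - 3·t^4 - 5·t^3 - 4·t^2 + 1. En utilisant x(t) = -3·t^5 - 3·t^4 - 5·t^3 - 4·t^2 + 1 et en substituant t = 3, nous trouvons x = -1142.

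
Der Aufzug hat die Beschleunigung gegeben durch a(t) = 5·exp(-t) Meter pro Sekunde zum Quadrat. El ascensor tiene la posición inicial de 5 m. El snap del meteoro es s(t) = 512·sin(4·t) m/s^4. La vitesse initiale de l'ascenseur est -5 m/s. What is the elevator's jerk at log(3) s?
To solve this, we need to take 1 derivative of our acceleration equation a(t) = 5·exp(-t). Taking d/dt of a(t), we find j(t) = -5·exp(-t). We have jerk j(t) = -5·exp(-t). Substituting t = log(3): j(log(3)) = -5/3.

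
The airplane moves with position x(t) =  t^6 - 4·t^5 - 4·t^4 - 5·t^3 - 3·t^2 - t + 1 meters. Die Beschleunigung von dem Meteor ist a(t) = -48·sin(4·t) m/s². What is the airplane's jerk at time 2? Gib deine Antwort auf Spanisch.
Para resolver esto, necesitamos tomar 3 derivadas de nuestra ecuación de la posición x(t) = t^6 - 4·t^5 - 4·t^4 - 5·t^3 - 3·t^2 - t + 1. La derivada de la posición da la velocidad: v(t) = 6·t^5 - 20·t^4 - 16·t^3 - 15·t^2 - 6·t - 1. Tomando d/dt de v(t), encontramos a(t) = 30·t^4 - 80·t^3 - 48·t^2 - 30·t - 6. Tomando d/dt de a(t), encontramos j(t) = 120·t^3 - 240·t^2 - 96·t - 30. Usando j(t) = 120·t^3 - 240·t^2 - 96·t - 30 y sustituyendo t = 2, encontramos j = -222.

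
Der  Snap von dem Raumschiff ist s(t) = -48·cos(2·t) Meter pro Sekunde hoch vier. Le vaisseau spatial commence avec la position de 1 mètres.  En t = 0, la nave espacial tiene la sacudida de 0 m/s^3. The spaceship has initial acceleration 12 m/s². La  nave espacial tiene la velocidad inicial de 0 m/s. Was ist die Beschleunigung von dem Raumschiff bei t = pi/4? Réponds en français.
Pour résoudre ceci, nous devons prendre 2 intégrales de notre équation du snap s(t) = -48·cos(2·t). En intégrant le snap et en utilisant la condition initiale j(0) = 0, nous obtenons j(t) = -24·sin(2·t). En prenant ∫j(t)dt et en appliquant a(0) = 12, nous trouvons a(t) = 12·cos(2·t). En utilisant a(t) = 12·cos(2·t) et en substituant t = pi/4, nous trouvons a = 0.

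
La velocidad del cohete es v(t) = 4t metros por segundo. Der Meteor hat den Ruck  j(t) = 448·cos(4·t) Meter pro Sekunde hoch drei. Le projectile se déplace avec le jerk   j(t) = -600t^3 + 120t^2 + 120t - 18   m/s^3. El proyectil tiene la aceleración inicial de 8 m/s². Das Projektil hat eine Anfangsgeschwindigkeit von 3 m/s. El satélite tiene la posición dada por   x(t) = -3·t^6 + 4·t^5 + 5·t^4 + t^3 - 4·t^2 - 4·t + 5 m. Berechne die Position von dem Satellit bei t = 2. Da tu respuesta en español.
Tenemos la posición x(t) = -3·t^6 + 4·t^5 + 5·t^4 + t^3 - 4·t^2 - 4·t + 5. Sustituyendo t = 2: x(2) = 5.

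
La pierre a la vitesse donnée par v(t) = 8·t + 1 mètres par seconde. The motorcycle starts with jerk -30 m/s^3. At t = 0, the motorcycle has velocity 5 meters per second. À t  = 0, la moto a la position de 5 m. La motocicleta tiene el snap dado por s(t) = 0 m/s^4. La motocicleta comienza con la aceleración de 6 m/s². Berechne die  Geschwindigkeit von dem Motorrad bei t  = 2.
Wir müssen das Integral unserer Gleichung für den Snap s(t) = 0 3-mal finden. Durch Integration von dem Snap und Verwendung der Anfangsbedingung j(0) = -30, erhalten wir j(t) = -30. Die Stammfunktion von dem Ruck ist die Beschleunigung. Mit a(0) = 6 erhalten wir a(t) = 6 - 30·t. Durch Integration von der Beschleunigung und Verwendung der Anfangsbedingung v(0) = 5, erhalten wir v(t) = -15·t^2 + 6·t + 5. Mit v(t) = -15·t^2 + 6·t + 5 und Einsetzen von t = 2, finden wir v = -43.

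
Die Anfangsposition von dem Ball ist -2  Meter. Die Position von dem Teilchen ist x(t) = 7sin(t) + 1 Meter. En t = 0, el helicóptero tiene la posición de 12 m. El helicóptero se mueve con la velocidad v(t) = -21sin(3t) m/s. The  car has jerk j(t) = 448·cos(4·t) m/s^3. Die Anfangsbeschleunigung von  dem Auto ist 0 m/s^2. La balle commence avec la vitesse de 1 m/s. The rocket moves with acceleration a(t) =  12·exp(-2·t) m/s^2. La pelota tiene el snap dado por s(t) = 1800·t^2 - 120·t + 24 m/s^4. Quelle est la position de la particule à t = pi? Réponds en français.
En utilisant x(t) = 7·sin(t) + 1 et en substituant t = pi, nous trouvons x = 1.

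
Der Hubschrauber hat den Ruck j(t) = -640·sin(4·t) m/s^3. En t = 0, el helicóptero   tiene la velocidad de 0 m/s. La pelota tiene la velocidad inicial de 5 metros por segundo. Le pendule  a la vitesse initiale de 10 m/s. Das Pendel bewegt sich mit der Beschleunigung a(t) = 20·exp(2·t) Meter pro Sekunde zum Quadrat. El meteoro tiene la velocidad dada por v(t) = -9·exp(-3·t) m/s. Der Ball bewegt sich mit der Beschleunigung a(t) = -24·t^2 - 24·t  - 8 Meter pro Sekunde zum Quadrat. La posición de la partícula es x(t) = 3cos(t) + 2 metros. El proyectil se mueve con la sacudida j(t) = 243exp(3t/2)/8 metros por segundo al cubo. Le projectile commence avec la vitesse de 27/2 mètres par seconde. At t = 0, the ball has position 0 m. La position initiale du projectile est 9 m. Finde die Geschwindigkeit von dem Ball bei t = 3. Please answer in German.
Wir müssen unsere Gleichung für die Beschleunigung a(t) = -24·t^2 - 24·t - 8 1-mal integrieren. Das Integral von der Beschleunigung, mit v(0) = 5, ergibt die Geschwindigkeit: v(t) = -8·t^3 - 12·t^2 - 8·t + 5. Aus der Gleichung für die Geschwindigkeit v(t) = -8·t^3 - 12·t^2 - 8·t + 5, setzen wir t = 3 ein und erhalten v = -343.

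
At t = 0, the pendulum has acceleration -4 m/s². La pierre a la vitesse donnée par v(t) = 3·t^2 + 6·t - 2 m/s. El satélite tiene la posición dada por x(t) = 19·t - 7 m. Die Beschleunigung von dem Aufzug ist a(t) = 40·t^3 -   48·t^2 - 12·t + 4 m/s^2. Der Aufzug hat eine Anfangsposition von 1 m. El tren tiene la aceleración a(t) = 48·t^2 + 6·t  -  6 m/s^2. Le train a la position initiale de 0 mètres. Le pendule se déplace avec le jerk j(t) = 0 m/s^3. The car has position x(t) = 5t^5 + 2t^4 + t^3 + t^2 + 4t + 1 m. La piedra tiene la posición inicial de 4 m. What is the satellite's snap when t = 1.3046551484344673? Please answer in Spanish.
Debemos derivar nuestra ecuación de la posición x(t) = 19·t - 7 4 veces. Derivando la posición, obtenemos la velocidad: v(t) = 19. Tomando d/dt de v(t), encontramos a(t) = 0. La derivada de la aceleración da la sacudida: j(t) = 0. Tomando d/dt de j(t), encontramos s(t) = 0. Usando s(t) = 0 y sustituyendo t = 1.3046551484344673, encontramos s = 0.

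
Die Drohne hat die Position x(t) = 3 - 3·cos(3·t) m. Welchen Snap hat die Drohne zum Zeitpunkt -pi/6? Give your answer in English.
Starting from position x(t) = 3 - 3·cos(3·t), we take 4 derivatives. Taking d/dt of x(t), we find v(t) = 9·sin(3·t). Differentiating velocity, we get acceleration: a(t) = 27·cos(3·t). The derivative of acceleration gives jerk: j(t) = -81·sin(3·t). Taking d/dt of j(t), we find s(t) = -243·cos(3·t). We have snap s(t) = -243·cos(3·t). Substituting t = -pi/6: s(-pi/6) = 0.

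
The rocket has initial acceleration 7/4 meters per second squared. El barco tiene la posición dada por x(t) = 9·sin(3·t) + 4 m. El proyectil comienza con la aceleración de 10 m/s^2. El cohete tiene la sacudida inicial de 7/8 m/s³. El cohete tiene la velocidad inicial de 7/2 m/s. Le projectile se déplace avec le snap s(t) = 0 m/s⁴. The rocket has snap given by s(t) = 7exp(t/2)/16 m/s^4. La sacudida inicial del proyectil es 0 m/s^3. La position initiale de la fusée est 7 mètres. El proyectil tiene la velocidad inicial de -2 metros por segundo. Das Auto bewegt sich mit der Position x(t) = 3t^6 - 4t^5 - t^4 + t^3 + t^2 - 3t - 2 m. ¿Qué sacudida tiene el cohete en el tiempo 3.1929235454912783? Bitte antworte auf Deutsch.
Wir müssen unsere Gleichung für den Snap s(t) = 7·exp(t/2)/16 1-mal integrieren. Die Stammfunktion von dem Snap, mit j(0) = 7/8, ergibt den Ruck: j(t) = 7·exp(t/2)/8. Wir haben den Ruck j(t) = 7·exp(t/2)/8. Durch Einsetzen von t = 3.1929235454912783: j(3.1929235454912783) = 4.31859613253358.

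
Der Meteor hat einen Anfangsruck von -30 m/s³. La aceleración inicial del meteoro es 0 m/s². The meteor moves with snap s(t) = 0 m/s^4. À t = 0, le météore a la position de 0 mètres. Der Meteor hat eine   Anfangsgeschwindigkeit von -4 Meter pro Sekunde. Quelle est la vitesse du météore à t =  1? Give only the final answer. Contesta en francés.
À t = 1, v = -19.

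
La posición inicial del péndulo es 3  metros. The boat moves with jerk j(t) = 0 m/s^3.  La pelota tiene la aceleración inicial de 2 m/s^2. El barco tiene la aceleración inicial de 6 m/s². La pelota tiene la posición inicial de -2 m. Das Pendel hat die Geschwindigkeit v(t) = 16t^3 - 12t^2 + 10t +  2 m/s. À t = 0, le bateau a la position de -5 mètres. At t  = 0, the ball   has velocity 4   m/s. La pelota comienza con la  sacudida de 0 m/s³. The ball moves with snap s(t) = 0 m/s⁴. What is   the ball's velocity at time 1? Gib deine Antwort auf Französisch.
En partant du snap s(t) = 0, nous prenons 3 intégrales. En intégrant le snap et en utilisant la condition initiale j(0) = 0, nous obtenons j(t) = 0. En intégrant le jerk et en utilisant la condition initiale a(0) = 2, nous obtenons a(t) = 2. L'intégrale de l'accélération est la vitesse. En utilisant v(0) = 4, nous obtenons v(t) = 2·t + 4. Nous avons la vitesse v(t) = 2·t + 4. En substituant t = 1: v(1) = 6.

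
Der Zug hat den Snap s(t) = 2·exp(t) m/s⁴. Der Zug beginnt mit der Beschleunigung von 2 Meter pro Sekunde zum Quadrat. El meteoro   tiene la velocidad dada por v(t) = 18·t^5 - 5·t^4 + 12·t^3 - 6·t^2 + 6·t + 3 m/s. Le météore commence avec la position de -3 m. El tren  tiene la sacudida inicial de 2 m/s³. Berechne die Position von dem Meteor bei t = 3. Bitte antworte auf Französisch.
Nous devons intégrer notre équation de la vitesse v(t) = 18·t^5 - 5·t^4 + 12·t^3 - 6·t^2 + 6·t + 3 1 fois. En intégrant la vitesse et en utilisant la condition initiale x(0) = -3, nous obtenons x(t) = 3·t^6 - t^5 + 3·t^4 - 2·t^3 + 3·t^2 + 3·t - 3. De l'équation de la position x(t) = 3·t^6 - t^5 + 3·t^4 - 2·t^3 + 3·t^2 + 3·t - 3, nous substituons t = 3 pour obtenir x = 2166.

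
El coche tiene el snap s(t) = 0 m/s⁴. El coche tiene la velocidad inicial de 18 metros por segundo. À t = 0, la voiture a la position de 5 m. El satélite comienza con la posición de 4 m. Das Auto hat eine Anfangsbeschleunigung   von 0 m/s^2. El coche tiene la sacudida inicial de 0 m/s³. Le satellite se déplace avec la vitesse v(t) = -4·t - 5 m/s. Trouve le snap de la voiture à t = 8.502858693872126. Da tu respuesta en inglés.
From the given snap equation s(t) = 0, we substitute t = 8.502858693872126 to get s = 0.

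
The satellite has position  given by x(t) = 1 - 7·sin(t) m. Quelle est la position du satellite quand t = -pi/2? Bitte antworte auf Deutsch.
Aus der Gleichung für die Position x(t) = 1 - 7·sin(t), setzen wir t = -pi/2 ein und erhalten x = 8.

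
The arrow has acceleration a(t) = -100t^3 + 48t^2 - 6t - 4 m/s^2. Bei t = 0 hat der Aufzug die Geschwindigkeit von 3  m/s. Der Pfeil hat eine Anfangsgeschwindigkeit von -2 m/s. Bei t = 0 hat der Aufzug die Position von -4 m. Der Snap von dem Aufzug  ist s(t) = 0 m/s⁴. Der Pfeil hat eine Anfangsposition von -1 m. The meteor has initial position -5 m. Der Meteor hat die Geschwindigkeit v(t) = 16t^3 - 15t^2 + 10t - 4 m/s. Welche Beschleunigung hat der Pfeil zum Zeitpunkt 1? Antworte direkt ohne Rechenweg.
a(1) = -62.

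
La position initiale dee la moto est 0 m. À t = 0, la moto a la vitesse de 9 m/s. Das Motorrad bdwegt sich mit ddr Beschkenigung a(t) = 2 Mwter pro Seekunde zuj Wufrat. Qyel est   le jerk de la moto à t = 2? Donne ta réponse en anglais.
To solve this, we need to take 1 derivative of our acceleration equation a(t) = 2. The derivative of acceleration gives jerk: j(t) = 0. We have jerk j(t) = 0. Substituting t = 2: j(2) = 0.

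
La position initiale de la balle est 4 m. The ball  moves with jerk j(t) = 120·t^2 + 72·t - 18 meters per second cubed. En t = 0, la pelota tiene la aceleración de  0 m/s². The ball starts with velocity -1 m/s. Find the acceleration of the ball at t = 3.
Starting from jerk j(t) = 120·t^2 + 72·t - 18, we take 1 integral. Finding the integral of j(t) and using a(0) = 0: a(t) = 2·t·(20·t^2 + 18·t - 9). We have acceleration a(t) = 2·t·(20·t^2 + 18·t - 9). Substituting t = 3: a(3) = 1350.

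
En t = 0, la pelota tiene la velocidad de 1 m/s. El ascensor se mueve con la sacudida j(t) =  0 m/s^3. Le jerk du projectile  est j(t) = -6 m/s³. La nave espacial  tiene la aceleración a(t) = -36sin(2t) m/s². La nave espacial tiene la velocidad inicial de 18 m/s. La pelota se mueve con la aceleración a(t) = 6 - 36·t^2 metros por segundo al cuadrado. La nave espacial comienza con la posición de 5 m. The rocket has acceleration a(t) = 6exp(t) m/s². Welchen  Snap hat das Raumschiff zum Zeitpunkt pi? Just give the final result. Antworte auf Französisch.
À t = pi, s = 0.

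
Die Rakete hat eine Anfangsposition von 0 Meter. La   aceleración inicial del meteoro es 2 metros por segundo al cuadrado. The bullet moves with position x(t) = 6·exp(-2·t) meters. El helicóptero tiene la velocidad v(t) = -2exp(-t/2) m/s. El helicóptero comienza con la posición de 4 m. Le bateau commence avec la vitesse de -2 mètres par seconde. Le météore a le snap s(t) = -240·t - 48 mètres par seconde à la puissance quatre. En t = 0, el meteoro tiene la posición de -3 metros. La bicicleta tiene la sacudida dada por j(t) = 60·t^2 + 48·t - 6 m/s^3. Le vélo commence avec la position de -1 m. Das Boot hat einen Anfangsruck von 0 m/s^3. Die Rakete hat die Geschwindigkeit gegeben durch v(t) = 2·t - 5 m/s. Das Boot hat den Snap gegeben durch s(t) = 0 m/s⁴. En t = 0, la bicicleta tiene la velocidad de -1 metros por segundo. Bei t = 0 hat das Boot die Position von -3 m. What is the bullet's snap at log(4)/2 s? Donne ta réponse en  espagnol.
Partiendo de la posición x(t) = 6·exp(-2·t), tomamos 4 derivadas. Tomando d/dt de x(t), encontramos v(t) = -12·exp(-2·t). Derivando la velocidad, obtenemos la aceleración: a(t) = 24·exp(-2·t). La derivada de la aceleración da la sacudida: j(t) = -48·exp(-2·t). Derivando la sacudida, obtenemos el snap: s(t) = 96·exp(-2·t). Tenemos el snap s(t) = 96·exp(-2·t). Sustituyendo t = log(4)/2: s(log(4)/2) = 24.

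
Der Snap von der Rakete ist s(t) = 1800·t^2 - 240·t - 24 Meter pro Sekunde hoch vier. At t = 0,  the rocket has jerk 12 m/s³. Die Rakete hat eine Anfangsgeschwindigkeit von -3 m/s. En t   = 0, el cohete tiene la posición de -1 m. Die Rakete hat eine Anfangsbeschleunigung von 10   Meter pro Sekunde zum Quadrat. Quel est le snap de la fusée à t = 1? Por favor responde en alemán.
Aus der Gleichung für den Snap s(t) = 1800·t^2 - 240·t - 24, setzen wir t = 1 ein und erhalten s = 1536.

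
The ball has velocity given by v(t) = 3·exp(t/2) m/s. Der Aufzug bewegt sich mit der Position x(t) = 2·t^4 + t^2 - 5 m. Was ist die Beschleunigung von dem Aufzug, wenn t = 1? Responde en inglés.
Starting from position x(t) = 2·t^4 + t^2 - 5, we take 2 derivatives. The derivative of position gives velocity: v(t) = 8·t^3 + 2·t. The derivative of velocity gives acceleration: a(t) = 24·t^2 + 2. Using a(t) = 24·t^2 + 2 and substituting t = 1, we find a = 26.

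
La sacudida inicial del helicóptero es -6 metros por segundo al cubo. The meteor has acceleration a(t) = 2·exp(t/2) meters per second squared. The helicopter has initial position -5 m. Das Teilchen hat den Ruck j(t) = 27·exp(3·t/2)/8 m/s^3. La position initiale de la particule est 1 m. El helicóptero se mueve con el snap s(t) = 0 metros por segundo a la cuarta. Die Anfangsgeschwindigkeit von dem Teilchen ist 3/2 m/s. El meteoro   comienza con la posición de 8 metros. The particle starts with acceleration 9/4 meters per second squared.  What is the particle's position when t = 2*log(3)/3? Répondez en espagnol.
Para resolver esto, necesitamos tomar 3 antiderivadas de nuestra ecuación de la sacudida j(t) = 27·exp(3·t/2)/8. Integrando la sacudida y usando la condición inicial a(0) = 9/4, obtenemos a(t) = 9·exp(3·t/2)/4. La antiderivada de la aceleración, con v(0) = 3/2, da la velocidad: v(t) = 3·exp(3·t/2)/2. Integrando la velocidad y usando la condición inicial x(0) = 1, obtenemos x(t) = exp(3·t/2). Usando x(t) = exp(3·t/2) y sustituyendo t = 2*log(3)/3, encontramos x = 3.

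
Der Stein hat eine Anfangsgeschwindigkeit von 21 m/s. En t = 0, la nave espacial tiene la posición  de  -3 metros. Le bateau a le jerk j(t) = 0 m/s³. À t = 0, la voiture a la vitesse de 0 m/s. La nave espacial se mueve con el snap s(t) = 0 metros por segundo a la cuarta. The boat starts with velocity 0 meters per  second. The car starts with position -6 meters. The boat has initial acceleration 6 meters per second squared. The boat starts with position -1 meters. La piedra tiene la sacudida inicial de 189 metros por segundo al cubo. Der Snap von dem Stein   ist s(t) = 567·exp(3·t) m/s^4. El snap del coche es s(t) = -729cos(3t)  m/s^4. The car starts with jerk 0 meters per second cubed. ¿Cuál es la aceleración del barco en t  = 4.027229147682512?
Partiendo de la sacudida j(t) = 0, tomamos 1 integral. La integral de la sacudida, con a(0) = 6, da la aceleración: a(t) = 6. Usando a(t) = 6 y sustituyendo t = 4.027229147682512, encontramos a = 6.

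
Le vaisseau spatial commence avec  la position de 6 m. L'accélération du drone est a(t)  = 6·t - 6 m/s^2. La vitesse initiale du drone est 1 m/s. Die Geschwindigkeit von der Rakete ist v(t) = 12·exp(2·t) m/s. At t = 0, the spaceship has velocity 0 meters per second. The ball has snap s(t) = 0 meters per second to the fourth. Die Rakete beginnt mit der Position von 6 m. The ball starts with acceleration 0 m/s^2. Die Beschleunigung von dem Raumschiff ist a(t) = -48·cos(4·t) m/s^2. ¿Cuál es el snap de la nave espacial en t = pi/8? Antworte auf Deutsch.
Um dies zu lösen, müssen wir 2 Ableitungen unserer Gleichung für die Beschleunigung a(t) = -48·cos(4·t) nehmen. Durch Ableiten von der Beschleunigung erhalten wir den Ruck: j(t) = 192·sin(4·t). Durch Ableiten von dem Ruck erhalten wir den Snap: s(t) = 768·cos(4·t). Aus der Gleichung für den Snap s(t) = 768·cos(4·t), setzen wir t = pi/8 ein und erhalten s = 0.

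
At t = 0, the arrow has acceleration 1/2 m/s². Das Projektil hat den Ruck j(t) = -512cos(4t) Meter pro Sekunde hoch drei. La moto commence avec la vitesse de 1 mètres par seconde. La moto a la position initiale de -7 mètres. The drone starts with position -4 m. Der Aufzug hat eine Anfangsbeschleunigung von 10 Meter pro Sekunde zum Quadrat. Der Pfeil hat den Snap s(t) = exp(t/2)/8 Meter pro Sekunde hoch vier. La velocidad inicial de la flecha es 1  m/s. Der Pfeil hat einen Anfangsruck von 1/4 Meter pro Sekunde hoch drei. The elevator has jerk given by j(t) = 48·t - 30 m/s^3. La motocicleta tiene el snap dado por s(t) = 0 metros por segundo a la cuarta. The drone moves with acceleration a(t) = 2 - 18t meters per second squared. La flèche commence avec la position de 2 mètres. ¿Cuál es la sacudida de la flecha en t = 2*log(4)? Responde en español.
Necesitamos integrar nuestra ecuación del snap s(t) = exp(t/2)/8 1 vez. La integral del snap es la sacudida. Usando j(0) = 1/4, obtenemos j(t) = exp(t/2)/4. De la ecuación de la sacudida j(t) = exp(t/2)/4, sustituimos t = 2*log(4) para obtener j = 1.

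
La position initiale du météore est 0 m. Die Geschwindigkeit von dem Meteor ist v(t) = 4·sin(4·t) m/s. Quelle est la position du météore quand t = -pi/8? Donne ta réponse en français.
Pour résoudre ceci, nous devons prendre 1 primitive de notre équation de la vitesse v(t) = 4·sin(4·t). En prenant ∫v(t)dt et en appliquant x(0) = 0, nous trouvons x(t) = 1 - cos(4·t). Nous avons la position x(t) = 1 - cos(4·t). En substituant t = -pi/8: x(-pi/8) = 1.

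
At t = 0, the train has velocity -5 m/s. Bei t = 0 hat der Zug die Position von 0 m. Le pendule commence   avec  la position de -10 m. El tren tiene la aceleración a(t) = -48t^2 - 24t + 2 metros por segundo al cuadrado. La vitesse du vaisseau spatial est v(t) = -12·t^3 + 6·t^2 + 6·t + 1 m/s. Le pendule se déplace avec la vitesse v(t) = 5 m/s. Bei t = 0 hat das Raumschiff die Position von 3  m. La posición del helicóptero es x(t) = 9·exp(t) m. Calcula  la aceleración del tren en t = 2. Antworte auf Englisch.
We have acceleration a(t) = -48·t^2 - 24·t + 2. Substituting t = 2: a(2) = -238.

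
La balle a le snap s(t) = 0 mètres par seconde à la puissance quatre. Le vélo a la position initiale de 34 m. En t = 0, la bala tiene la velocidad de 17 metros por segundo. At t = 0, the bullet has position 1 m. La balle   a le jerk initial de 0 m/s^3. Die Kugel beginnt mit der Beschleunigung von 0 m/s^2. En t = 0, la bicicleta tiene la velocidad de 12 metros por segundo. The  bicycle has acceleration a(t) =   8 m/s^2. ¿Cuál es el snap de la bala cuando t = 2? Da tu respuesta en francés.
Nous avons le snap s(t) = 0. En substituant t = 2: s(2) = 0.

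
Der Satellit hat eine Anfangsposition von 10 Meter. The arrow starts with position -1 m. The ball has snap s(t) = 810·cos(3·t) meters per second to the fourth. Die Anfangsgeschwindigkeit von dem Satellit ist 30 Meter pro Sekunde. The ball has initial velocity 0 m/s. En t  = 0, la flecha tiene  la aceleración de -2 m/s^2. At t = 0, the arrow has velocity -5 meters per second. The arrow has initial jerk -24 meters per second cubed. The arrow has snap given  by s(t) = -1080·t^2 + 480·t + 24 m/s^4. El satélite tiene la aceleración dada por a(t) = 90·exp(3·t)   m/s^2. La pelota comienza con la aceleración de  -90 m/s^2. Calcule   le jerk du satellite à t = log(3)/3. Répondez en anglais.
To solve this, we need to take 1 derivative of our acceleration equation a(t) = 90·exp(3·t). The derivative of acceleration gives jerk: j(t) = 270·exp(3·t). Using j(t) = 270·exp(3·t) and substituting t = log(3)/3, we find j = 810.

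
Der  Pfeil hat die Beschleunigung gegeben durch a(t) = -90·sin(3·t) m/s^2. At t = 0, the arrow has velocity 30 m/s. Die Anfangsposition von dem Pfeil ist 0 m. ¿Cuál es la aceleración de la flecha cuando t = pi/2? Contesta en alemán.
Mit a(t) = -90·sin(3·t) und Einsetzen von t = pi/2, finden wir a = 90.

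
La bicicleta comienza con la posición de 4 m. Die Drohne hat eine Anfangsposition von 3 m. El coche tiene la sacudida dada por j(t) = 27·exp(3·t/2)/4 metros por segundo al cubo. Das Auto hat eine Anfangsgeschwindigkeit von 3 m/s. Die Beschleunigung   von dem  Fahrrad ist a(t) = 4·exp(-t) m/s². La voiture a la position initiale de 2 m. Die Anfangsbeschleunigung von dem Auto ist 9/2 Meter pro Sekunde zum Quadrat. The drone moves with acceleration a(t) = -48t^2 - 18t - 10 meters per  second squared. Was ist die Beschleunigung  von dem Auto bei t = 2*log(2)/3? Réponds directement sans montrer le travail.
Bei t = 2*log(2)/3, a = 9.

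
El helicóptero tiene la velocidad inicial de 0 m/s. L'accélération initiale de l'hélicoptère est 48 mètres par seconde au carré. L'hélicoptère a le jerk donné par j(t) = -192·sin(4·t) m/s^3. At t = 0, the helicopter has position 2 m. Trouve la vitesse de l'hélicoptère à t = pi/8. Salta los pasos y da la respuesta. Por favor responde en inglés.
The velocity at t = pi/8 is v = 12.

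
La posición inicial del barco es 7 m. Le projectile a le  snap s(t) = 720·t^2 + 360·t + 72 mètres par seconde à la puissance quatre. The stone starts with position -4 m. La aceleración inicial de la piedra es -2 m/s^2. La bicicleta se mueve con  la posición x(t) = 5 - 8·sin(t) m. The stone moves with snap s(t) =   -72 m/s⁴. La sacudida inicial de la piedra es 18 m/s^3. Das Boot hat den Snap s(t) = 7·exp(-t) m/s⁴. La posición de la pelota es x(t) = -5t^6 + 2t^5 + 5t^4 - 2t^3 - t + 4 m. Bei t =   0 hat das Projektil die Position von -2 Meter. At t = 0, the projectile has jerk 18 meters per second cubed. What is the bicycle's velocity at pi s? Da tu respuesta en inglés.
We must differentiate our position equation x(t) = 5 - 8·sin(t) 1 time. Differentiating position, we get velocity: v(t) = -8·cos(t). From the given velocity equation v(t) = -8·cos(t), we substitute t = pi to get v = 8.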